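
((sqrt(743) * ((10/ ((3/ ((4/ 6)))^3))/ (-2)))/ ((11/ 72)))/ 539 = -320 * sqrt(743)/ 480249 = -0.02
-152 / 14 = -76 / 7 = -10.86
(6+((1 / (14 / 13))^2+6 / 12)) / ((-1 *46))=-1443 / 9016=-0.16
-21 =-21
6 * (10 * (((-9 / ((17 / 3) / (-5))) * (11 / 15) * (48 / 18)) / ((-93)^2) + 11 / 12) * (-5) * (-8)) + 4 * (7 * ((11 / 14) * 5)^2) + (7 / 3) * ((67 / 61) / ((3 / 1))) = 2637.31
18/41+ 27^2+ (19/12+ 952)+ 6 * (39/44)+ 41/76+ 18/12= 43454599/25707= 1690.38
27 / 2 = 13.50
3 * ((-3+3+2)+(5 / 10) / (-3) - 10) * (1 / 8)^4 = -49 / 8192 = -0.01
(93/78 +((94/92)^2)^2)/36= 44278807/698483136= 0.06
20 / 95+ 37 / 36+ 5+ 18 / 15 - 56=-166081 / 3420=-48.56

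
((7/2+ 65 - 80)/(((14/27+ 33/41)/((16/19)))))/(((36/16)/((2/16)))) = -11316/27835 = -0.41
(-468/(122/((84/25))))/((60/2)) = -3276/7625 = -0.43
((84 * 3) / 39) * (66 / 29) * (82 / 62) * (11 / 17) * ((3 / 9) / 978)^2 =69454 / 47508321159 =0.00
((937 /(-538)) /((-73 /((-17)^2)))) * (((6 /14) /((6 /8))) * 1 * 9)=35.46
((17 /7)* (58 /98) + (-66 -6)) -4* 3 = -28319 /343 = -82.56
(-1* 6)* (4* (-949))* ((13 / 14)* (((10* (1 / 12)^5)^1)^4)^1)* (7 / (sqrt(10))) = 1542125* sqrt(10) / 39934999921327865856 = 0.00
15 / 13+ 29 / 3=422 / 39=10.82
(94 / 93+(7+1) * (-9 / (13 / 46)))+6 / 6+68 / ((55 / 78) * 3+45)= -372204113 / 1481025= -251.32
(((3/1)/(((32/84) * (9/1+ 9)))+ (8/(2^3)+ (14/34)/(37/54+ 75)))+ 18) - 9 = 11609041/1111664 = 10.44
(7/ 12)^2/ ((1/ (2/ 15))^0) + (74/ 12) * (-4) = -3503/ 144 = -24.33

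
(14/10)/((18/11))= 77/90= 0.86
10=10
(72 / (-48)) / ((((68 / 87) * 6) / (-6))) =1.92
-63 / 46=-1.37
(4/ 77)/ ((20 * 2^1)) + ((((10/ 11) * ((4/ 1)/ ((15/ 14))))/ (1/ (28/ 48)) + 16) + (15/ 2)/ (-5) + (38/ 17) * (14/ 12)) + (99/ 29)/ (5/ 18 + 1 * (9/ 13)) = 8766742252/ 387771615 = 22.61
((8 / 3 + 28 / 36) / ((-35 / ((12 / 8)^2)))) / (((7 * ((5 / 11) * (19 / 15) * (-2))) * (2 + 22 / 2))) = 1023 / 484120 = 0.00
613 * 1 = 613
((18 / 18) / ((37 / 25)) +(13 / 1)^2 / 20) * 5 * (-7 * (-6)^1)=141813 / 74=1916.39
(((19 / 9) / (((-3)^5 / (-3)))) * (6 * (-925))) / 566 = -17575 / 68769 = -0.26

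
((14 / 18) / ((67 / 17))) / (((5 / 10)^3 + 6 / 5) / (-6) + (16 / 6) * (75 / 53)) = 504560 / 9083391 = 0.06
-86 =-86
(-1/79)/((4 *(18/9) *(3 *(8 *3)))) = -1/45504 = -0.00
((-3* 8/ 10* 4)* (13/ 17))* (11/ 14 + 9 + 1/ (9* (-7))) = -128024/ 1785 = -71.72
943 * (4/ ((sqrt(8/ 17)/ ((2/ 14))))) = 943 * sqrt(34)/ 7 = 785.51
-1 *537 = -537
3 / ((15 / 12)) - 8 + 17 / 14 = -307 / 70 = -4.39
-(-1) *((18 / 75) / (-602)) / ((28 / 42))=-9 / 15050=-0.00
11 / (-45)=-11 / 45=-0.24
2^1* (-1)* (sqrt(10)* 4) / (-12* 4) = sqrt(10) / 6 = 0.53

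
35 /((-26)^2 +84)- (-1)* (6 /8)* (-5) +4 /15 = -7837 /2280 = -3.44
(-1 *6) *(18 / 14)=-54 / 7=-7.71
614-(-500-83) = 1197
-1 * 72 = -72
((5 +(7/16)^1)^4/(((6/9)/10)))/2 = 859346415/131072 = 6556.29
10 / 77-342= -26324 / 77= -341.87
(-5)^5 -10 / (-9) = -3123.89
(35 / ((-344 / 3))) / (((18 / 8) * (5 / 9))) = -21 / 86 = -0.24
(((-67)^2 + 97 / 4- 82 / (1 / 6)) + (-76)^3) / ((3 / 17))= -29576923 / 12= -2464743.58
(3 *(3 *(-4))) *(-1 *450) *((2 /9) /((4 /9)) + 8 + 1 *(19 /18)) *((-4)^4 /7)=39628800 /7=5661257.14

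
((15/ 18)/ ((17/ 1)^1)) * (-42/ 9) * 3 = -35/ 51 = -0.69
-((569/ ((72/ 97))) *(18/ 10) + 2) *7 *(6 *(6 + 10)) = -928586.40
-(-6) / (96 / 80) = 5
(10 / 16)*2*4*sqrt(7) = 5*sqrt(7) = 13.23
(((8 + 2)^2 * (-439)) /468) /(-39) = 10975 /4563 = 2.41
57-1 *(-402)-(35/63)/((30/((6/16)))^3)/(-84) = 35533209601/77414400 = 459.00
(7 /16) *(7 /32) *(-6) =-147 /256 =-0.57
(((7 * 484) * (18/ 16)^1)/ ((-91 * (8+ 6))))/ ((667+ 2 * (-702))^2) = -9/ 1633996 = -0.00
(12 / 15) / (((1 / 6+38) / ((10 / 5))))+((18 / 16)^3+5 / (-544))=1.46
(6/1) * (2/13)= 12/13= 0.92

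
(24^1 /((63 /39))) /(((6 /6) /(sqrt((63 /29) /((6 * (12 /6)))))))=52 * sqrt(609) /203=6.32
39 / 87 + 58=58.45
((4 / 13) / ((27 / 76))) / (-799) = -304 / 280449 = -0.00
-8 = -8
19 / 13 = 1.46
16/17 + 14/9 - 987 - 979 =-300416/153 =-1963.50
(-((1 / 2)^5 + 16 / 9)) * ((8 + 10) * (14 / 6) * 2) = -3647 / 24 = -151.96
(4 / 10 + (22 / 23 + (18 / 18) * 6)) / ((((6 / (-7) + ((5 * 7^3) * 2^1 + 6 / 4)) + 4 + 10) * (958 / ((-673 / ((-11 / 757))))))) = 1005676014 / 9740405125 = 0.10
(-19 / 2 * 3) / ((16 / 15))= -855 / 32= -26.72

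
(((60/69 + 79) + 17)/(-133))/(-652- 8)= 557/504735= 0.00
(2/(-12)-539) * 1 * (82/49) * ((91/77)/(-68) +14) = -1387229465/109956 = -12616.22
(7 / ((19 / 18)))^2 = 15876 / 361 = 43.98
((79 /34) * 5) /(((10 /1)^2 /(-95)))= -1501 /136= -11.04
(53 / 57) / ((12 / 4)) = 53 / 171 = 0.31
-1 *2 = -2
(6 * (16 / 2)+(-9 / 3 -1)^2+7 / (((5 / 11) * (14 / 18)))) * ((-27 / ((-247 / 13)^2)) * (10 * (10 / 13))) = -226260 / 4693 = -48.21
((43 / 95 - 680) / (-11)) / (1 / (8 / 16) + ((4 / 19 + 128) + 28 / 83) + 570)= 5358231 / 60762020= 0.09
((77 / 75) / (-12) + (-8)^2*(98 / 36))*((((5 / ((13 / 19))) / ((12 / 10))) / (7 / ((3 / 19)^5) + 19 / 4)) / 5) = 1410507 / 474400030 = 0.00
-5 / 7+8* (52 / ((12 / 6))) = 207.29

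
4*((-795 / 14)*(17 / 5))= -5406 / 7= -772.29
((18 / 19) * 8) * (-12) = -1728 / 19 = -90.95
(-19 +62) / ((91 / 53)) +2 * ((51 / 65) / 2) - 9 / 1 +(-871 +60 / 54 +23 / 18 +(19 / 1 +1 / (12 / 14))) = -261959 / 315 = -831.62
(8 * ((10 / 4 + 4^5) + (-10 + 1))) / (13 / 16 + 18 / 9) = 26048 / 9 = 2894.22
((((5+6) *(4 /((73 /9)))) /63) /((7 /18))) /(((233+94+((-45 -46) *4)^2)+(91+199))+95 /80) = 12672 /7618391179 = 0.00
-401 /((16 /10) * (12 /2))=-2005 /48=-41.77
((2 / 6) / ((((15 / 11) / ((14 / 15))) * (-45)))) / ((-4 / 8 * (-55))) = -28 / 151875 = -0.00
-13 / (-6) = 13 / 6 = 2.17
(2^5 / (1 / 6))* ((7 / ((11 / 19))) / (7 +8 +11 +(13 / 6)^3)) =5515776 / 85943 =64.18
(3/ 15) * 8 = 8/ 5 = 1.60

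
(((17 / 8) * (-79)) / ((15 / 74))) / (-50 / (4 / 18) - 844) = 49691 / 64140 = 0.77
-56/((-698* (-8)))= -7/698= -0.01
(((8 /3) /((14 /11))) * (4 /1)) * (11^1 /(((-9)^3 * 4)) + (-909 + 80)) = -106364500 /15309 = -6947.84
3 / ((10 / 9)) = 27 / 10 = 2.70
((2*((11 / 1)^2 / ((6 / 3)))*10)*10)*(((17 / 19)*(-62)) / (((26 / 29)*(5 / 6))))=-221909160 / 247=-898417.65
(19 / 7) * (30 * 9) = 5130 / 7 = 732.86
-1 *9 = -9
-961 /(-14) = 961 /14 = 68.64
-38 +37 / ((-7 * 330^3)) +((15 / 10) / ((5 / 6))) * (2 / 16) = -4751320631 / 125779500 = -37.78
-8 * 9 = -72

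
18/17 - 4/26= 200/221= 0.90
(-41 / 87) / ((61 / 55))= -2255 / 5307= -0.42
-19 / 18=-1.06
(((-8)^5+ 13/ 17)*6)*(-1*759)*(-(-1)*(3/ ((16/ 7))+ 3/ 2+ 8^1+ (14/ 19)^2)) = 83192229105579/ 49096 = 1694480794.88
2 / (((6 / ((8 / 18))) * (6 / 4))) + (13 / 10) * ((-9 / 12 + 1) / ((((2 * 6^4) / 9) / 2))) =5237 / 51840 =0.10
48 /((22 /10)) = 240 /11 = 21.82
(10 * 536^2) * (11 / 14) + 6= 15801322 / 7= 2257331.71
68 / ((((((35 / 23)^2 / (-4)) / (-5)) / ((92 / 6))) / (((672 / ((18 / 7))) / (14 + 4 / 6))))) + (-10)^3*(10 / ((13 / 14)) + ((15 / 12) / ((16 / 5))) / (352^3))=10184475702375329 / 68038164480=149687.69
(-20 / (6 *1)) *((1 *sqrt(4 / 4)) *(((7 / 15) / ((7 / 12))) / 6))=-4 / 9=-0.44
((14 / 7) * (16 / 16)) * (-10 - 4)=-28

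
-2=-2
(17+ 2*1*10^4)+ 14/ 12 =120109/ 6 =20018.17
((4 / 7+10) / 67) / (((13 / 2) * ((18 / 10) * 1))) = 740 / 54873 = 0.01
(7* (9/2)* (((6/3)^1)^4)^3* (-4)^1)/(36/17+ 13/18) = -157925376/869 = -181732.31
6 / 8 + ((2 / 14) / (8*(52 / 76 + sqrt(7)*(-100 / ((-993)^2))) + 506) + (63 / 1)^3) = 71192737800*sqrt(7) / 160689993103781905967 + 160720685071990784173541139 / 642759972415127623868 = 250047.75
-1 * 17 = -17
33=33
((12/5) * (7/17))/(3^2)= 28/255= 0.11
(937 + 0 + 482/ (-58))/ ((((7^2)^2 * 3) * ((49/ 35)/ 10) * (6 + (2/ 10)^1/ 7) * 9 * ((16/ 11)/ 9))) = 9257875/ 88150314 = 0.11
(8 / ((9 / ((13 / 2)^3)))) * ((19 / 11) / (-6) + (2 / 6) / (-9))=-424021 / 5346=-79.32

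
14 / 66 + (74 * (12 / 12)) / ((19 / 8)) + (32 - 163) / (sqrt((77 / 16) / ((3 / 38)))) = 19669 / 627 - 262 * sqrt(8778) / 1463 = 14.59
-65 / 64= -1.02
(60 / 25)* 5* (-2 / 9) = -8 / 3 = -2.67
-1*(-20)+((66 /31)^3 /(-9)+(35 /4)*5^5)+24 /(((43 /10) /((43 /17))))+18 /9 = 55463635129 /2025788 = 27378.80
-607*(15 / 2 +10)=-21245 / 2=-10622.50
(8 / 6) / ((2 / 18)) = 12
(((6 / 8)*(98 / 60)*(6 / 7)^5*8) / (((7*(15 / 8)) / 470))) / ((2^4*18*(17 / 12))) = 81216 / 204085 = 0.40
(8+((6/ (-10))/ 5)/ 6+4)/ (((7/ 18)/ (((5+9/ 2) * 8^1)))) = 409716/ 175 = 2341.23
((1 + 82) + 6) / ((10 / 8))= 356 / 5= 71.20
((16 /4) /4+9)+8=18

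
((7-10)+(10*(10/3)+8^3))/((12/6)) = 1627/6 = 271.17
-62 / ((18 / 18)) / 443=-62 / 443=-0.14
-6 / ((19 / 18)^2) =-1944 / 361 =-5.39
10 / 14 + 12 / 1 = 89 / 7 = 12.71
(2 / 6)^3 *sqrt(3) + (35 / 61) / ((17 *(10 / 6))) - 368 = -381595 / 1037 + sqrt(3) / 27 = -367.92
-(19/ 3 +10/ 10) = -22/ 3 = -7.33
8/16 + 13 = 27/2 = 13.50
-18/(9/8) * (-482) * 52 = 401024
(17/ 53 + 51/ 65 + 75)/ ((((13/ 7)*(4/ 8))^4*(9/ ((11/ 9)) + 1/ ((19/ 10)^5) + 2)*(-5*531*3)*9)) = -39190366158615056/ 258087655919308992075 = -0.00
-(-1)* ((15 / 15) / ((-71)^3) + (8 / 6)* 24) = 11453151 / 357911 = 32.00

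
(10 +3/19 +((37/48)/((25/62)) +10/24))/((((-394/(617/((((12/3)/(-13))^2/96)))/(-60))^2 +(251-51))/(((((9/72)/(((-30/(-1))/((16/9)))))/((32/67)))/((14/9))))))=933248206860848541/1499306303142163455520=0.00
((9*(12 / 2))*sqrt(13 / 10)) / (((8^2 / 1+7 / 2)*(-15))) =-2*sqrt(130) / 375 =-0.06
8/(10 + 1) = 8/11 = 0.73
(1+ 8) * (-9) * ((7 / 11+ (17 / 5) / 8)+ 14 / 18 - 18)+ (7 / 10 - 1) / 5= 2879733 / 2200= 1308.97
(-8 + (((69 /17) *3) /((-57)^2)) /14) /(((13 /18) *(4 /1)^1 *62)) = -6185889 /138499816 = -0.04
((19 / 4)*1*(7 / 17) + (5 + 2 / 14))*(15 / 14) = 50685 / 6664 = 7.61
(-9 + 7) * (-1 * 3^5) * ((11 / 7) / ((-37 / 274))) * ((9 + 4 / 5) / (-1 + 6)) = -10253628 / 925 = -11085.00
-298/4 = -149/2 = -74.50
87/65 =1.34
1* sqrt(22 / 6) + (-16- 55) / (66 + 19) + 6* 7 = sqrt(33) / 3 + 3499 / 85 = 43.08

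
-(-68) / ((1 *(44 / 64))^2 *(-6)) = -8704 / 363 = -23.98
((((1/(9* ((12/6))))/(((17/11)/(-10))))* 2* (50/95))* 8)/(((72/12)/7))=-30800/8721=-3.53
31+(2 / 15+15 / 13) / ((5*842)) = 25449701 / 820950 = 31.00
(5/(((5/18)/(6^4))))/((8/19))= 55404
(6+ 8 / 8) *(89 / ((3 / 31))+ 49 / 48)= 103117 / 16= 6444.81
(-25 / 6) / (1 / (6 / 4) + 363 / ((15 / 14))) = -125 / 10184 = -0.01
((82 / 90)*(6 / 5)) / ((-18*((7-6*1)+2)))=-41 / 2025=-0.02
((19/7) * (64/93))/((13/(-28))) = -4.02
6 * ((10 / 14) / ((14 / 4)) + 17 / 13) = 5778 / 637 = 9.07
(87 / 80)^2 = 7569 / 6400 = 1.18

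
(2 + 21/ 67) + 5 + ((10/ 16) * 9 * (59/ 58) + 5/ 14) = 13.39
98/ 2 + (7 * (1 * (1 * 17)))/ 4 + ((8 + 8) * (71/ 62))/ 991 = 9679387/ 122884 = 78.77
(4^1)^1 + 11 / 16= 75 / 16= 4.69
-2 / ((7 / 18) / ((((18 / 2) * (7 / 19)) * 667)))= -216108 / 19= -11374.11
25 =25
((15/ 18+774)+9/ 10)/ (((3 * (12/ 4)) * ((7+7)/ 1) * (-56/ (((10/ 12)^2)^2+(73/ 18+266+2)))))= -29.96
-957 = -957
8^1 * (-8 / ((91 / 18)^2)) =-20736 / 8281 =-2.50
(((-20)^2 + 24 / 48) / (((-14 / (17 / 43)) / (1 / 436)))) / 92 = -13617 / 48294848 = -0.00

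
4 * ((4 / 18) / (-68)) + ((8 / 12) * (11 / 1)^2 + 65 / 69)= 287135 / 3519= 81.60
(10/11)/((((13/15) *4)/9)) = 675/286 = 2.36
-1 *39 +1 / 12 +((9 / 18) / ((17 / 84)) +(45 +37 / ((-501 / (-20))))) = 341735 / 34068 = 10.03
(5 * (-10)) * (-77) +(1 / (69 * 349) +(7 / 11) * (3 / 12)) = 4079490011 / 1059564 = 3850.16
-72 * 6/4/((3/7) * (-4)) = 63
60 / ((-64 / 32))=-30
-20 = -20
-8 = -8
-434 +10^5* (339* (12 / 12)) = 33899566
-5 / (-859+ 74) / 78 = 1 / 12246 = 0.00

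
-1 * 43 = -43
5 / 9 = 0.56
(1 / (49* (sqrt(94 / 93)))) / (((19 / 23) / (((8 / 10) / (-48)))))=-23* sqrt(8742) / 5250840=-0.00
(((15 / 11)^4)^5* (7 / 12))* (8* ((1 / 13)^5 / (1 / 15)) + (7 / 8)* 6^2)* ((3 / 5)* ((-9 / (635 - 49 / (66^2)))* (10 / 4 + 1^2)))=-6174446651412591738338470458984375 / 22840151937892883739362402809052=-270.33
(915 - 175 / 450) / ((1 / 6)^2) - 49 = 32877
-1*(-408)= 408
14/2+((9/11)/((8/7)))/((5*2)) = 6223/880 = 7.07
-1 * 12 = -12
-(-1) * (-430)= -430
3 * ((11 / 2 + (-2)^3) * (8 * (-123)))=7380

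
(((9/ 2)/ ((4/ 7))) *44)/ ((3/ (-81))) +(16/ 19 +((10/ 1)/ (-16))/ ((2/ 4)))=-711049/ 76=-9355.91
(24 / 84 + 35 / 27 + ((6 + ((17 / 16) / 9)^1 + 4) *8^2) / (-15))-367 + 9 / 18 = -771287 / 1890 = -408.09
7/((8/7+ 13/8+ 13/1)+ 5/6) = 1176/2789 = 0.42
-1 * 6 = -6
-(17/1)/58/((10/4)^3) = -68/3625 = -0.02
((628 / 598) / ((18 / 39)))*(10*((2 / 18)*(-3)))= -1570 / 207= -7.58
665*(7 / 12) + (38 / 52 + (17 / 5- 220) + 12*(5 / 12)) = 138097 / 780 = 177.05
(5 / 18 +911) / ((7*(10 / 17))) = 278851 / 1260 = 221.31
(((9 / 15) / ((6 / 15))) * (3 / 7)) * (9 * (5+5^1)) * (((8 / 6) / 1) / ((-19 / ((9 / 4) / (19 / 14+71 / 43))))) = -104490 / 34409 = -3.04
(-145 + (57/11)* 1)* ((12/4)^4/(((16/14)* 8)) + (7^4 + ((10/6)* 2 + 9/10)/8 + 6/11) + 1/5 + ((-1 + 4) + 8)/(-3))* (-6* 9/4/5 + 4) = -16943485429/38720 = -437590.02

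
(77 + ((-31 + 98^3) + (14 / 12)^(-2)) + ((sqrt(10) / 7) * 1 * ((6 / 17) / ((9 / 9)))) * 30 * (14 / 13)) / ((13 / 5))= 1800 * sqrt(10) / 2873 + 17738730 / 49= 362016.88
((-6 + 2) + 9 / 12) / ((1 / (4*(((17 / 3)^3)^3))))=-1541642394461 / 19683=-78323547.96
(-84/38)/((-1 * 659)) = 42/12521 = 0.00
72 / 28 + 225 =1593 / 7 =227.57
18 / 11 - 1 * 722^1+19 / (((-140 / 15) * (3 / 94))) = -120759 / 154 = -784.15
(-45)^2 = 2025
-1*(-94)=94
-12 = -12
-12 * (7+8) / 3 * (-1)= 60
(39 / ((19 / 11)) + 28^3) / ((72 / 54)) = 16480.93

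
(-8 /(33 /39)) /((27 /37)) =-3848 /297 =-12.96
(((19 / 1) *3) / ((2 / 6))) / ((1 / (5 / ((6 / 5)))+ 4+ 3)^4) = 66796875 / 1073283121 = 0.06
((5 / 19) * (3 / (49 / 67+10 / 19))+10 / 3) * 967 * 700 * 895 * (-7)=-80680810962500 / 4803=-16798003531.65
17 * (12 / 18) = 34 / 3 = 11.33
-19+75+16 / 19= 1080 / 19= 56.84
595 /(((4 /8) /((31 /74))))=18445 /37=498.51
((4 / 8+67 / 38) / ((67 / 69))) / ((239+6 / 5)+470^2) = 4945 / 469185791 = 0.00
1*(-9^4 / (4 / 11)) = -72171 / 4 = -18042.75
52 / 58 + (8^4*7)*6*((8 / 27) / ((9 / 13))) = 172951610 / 2349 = 73627.76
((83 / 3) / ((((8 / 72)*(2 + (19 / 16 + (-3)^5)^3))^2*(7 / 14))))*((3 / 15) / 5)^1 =8355053568 / 9317293038213065178025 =0.00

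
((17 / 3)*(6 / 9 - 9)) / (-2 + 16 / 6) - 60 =-785 / 6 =-130.83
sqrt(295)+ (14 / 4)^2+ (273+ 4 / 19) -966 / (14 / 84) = -418801 / 76+ sqrt(295) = -5493.36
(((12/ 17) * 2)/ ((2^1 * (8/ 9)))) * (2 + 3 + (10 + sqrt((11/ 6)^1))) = 9 * sqrt(66)/ 68 + 405/ 34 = 12.99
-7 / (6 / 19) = -133 / 6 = -22.17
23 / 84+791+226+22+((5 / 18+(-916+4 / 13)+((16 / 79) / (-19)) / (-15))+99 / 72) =6158150119 / 49172760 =125.23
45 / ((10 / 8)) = 36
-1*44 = -44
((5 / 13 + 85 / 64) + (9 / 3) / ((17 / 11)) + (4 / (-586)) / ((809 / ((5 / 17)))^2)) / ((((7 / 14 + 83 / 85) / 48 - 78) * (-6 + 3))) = 842392511723705 / 53926271482048394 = 0.02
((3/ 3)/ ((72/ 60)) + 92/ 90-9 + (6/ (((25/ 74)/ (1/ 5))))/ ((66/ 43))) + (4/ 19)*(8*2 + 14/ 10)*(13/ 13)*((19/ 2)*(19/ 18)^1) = 789601/ 24750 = 31.90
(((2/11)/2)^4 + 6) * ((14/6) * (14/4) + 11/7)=35929423/614922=58.43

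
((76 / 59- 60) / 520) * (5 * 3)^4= -4384125 / 767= -5715.94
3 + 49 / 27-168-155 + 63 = -6890 / 27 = -255.19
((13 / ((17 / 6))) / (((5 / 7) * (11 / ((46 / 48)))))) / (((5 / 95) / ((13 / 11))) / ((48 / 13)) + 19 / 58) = 1064532 / 646085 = 1.65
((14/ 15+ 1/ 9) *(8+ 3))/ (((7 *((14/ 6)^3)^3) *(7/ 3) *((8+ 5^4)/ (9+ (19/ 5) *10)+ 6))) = 53141913/ 3015423283075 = 0.00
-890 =-890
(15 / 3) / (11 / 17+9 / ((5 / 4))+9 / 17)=425 / 712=0.60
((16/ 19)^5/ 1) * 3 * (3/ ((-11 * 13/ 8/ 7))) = -528482304/ 354082157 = -1.49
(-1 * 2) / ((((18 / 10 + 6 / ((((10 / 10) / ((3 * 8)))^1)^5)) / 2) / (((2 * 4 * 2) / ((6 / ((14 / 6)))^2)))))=-3920 / 19349177049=-0.00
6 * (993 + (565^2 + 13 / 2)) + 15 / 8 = 15370791 / 8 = 1921348.88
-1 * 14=-14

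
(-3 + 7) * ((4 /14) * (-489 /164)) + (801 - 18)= 779.59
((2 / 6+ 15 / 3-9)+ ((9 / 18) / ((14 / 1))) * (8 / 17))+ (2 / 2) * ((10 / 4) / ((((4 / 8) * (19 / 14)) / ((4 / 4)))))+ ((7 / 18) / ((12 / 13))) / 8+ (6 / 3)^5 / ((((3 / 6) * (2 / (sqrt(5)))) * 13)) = 339959 / 3907008+ 32 * sqrt(5) / 13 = 5.59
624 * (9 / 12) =468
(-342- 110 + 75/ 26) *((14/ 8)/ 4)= -81739/ 416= -196.49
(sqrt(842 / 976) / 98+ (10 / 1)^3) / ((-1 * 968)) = -1.03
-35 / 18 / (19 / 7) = -245 / 342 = -0.72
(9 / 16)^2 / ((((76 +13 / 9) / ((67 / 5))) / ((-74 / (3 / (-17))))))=602397 / 26240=22.96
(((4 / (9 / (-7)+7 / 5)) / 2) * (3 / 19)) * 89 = 9345 / 38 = 245.92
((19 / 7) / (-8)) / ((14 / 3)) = -57 / 784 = -0.07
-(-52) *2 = 104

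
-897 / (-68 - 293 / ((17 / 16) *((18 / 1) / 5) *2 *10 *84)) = 5764122 / 437261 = 13.18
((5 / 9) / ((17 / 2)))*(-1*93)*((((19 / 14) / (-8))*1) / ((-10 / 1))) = -589 / 5712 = -0.10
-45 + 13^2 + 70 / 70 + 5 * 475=2500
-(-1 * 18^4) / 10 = 52488 / 5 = 10497.60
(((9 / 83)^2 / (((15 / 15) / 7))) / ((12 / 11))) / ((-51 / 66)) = -22869 / 234226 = -0.10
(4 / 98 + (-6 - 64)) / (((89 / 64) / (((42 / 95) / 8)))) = -164544 / 59185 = -2.78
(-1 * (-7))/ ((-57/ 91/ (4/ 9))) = -2548/ 513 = -4.97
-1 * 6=-6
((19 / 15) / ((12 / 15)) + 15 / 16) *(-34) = -2057 / 24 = -85.71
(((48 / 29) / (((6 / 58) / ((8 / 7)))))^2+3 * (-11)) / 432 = 14767 / 21168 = 0.70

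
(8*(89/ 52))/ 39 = 178/ 507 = 0.35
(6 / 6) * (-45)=-45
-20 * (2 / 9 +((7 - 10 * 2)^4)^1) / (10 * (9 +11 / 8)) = -49552 / 9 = -5505.78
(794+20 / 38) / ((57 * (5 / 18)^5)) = 9508306176 / 1128125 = 8428.42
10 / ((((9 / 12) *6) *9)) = 20 / 81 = 0.25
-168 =-168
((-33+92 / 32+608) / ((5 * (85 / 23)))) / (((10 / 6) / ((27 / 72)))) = 956961 / 136000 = 7.04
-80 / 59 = -1.36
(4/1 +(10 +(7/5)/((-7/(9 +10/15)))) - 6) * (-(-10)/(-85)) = -182/255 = -0.71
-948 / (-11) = 948 / 11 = 86.18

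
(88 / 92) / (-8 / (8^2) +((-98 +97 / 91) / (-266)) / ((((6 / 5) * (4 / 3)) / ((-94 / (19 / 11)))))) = -0.08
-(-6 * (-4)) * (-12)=288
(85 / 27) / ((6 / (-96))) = -50.37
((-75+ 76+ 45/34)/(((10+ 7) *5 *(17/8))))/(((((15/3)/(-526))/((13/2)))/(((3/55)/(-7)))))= 3241212/47287625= 0.07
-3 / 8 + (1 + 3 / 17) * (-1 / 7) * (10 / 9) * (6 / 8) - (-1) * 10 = 27089 / 2856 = 9.48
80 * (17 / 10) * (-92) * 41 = -512992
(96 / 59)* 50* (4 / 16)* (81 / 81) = 1200 / 59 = 20.34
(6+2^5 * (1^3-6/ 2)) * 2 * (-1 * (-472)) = -54752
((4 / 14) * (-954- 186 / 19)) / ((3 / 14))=-1285.05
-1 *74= -74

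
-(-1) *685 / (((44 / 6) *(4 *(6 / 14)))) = 4795 / 88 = 54.49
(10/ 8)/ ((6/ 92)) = 115/ 6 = 19.17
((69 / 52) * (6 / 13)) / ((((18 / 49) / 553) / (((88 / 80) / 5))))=6855541 / 33800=202.83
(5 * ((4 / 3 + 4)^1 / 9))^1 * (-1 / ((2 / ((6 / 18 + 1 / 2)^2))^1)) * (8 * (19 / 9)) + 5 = -27065 / 2187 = -12.38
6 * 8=48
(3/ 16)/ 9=1/ 48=0.02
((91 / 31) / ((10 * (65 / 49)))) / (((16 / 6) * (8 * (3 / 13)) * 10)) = 4459 / 992000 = 0.00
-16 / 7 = -2.29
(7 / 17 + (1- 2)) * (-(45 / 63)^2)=0.30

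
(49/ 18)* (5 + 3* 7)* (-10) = -6370/ 9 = -707.78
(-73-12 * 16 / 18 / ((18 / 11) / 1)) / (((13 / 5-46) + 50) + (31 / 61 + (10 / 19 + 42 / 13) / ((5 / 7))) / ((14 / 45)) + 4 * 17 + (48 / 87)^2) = -1904376740630 / 2237894428113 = -0.85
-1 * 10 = -10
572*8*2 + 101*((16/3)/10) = 138088/15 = 9205.87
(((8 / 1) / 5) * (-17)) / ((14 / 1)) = -68 / 35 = -1.94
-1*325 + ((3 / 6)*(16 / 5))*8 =-1561 / 5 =-312.20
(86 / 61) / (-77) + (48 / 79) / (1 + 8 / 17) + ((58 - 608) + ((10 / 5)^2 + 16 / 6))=-15109828544 / 27829725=-542.94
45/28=1.61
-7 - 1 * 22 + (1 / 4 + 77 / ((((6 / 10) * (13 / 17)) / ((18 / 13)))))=137645 / 676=203.62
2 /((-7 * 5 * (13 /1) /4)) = -0.02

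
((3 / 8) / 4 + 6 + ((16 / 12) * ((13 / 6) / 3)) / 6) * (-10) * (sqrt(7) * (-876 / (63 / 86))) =254431645 * sqrt(7) / 3402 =197872.68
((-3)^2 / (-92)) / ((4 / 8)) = -0.20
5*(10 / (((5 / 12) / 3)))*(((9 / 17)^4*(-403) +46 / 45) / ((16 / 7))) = -805992383 / 167042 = -4825.09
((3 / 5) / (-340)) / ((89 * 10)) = -3 / 1513000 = -0.00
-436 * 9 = -3924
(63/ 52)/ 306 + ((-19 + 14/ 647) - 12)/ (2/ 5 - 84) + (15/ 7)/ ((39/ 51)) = 5316289987/ 1673519848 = 3.18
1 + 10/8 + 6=33/4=8.25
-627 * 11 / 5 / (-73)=6897 / 365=18.90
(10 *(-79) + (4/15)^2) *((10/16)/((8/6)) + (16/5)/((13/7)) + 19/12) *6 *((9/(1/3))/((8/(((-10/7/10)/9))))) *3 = 2093439919/728000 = 2875.60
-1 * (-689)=689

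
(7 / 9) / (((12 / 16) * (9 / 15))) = 140 / 81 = 1.73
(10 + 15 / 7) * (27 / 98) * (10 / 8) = 11475 / 2744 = 4.18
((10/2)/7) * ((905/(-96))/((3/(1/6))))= -4525/12096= -0.37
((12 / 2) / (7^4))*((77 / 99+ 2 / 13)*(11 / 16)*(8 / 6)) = 1199 / 561834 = 0.00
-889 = -889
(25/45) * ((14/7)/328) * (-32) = -40/369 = -0.11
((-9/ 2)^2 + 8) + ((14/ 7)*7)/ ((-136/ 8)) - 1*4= 1593/ 68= 23.43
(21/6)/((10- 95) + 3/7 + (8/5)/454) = -55615/1343784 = -0.04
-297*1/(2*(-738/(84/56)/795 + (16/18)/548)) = 97043265/403364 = 240.58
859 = 859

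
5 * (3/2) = 15/2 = 7.50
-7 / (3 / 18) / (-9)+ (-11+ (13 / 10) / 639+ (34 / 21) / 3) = -86353 / 14910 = -5.79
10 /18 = 5 /9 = 0.56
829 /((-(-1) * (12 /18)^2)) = 7461 /4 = 1865.25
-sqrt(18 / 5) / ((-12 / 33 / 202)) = 3333 * sqrt(10) / 10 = 1053.99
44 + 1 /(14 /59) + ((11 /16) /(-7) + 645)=77629 /112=693.12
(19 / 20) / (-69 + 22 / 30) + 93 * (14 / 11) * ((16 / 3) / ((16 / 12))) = 21331341 / 45056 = 473.44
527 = 527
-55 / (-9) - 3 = 28 / 9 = 3.11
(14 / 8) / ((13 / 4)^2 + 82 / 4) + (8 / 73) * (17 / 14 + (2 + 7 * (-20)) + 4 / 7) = -539544 / 36281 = -14.87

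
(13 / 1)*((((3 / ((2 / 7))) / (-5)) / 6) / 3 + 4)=3029 / 60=50.48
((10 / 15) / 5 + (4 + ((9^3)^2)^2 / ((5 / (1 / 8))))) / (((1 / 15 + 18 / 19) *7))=946969622873 / 952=994715990.41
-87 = -87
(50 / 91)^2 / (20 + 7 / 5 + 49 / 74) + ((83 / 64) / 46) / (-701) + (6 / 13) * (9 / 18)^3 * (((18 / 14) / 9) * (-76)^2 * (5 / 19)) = 1749542899879631 / 139504560354432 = 12.54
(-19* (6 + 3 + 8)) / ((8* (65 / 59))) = -19057 / 520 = -36.65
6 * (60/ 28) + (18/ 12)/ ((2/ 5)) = 16.61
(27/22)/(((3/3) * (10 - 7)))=9/22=0.41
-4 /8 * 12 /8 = -3 /4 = -0.75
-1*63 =-63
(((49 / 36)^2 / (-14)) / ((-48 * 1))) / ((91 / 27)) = 49 / 59904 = 0.00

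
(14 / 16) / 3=7 / 24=0.29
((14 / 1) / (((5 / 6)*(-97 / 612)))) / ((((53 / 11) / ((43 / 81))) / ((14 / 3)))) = -54.50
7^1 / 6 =7 / 6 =1.17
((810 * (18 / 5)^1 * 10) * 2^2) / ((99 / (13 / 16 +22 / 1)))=295650 / 11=26877.27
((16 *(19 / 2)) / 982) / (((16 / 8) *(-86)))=-19 / 21113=-0.00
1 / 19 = 0.05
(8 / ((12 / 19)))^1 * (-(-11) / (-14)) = -209 / 21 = -9.95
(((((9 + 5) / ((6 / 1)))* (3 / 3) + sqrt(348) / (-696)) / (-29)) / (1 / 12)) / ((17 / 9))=-252 / 493 + 9* sqrt(87) / 14297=-0.51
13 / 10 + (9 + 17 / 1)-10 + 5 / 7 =18.01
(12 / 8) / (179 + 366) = 3 / 1090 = 0.00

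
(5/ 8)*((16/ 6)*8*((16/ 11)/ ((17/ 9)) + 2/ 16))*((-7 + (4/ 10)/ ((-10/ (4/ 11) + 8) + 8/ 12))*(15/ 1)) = -26559065/ 21131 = -1256.88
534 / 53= 10.08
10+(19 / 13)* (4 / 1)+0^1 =15.85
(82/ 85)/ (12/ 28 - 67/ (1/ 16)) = -0.00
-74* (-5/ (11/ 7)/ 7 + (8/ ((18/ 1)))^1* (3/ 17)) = 15614/ 561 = 27.83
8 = 8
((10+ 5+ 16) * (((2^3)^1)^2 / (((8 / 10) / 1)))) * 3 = 7440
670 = 670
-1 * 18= -18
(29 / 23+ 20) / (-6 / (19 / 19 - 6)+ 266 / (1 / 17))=2445 / 520168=0.00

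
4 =4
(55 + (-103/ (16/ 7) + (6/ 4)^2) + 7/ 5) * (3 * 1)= 40.76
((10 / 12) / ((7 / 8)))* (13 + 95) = 720 / 7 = 102.86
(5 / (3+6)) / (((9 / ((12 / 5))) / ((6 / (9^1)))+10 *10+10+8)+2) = 8 / 1809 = 0.00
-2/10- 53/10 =-11/2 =-5.50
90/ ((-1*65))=-18/ 13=-1.38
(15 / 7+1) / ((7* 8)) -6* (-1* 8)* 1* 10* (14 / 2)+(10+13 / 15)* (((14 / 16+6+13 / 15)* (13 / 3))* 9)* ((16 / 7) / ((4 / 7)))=242310823 / 14700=16483.73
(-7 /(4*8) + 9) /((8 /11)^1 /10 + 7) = 15455 /12448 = 1.24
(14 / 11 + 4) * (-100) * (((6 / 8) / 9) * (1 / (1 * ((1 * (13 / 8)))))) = -11600 / 429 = -27.04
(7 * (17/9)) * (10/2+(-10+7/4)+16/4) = 119/12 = 9.92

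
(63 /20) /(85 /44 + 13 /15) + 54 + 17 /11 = 1151386 /20317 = 56.67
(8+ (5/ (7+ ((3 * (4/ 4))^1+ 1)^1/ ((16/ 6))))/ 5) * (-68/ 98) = -276/ 49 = -5.63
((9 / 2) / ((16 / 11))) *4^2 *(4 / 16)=99 / 8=12.38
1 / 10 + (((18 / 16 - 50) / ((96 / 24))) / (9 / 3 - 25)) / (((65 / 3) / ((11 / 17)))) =97 / 832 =0.12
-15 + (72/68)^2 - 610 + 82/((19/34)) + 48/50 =-65367891/137275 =-476.18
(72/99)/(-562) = -4/3091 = -0.00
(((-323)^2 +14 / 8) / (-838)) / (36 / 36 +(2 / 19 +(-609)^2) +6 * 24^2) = -7929137 / 23840845248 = -0.00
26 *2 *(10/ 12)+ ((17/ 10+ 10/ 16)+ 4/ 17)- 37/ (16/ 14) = 13789/ 1020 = 13.52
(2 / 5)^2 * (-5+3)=-8 / 25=-0.32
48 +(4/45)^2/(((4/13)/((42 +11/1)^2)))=243268/2025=120.13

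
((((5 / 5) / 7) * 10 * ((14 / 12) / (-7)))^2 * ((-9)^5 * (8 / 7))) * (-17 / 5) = 4461480 / 343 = 13007.23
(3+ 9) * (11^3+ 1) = 15984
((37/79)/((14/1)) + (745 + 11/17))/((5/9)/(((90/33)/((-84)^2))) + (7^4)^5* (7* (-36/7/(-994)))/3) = 2986320705/3857796490962701294252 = 0.00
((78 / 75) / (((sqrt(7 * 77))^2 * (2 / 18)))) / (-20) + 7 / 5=188533 / 134750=1.40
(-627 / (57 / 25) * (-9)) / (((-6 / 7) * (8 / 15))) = -5414.06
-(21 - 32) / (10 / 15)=33 / 2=16.50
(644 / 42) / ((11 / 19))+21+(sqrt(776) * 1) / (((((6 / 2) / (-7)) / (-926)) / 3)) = 1567 / 33+12964 * sqrt(194) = 180615.11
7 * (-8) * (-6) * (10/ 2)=1680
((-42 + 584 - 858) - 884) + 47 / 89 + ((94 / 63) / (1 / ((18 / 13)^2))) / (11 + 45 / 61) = -22601102087 / 18846373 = -1199.23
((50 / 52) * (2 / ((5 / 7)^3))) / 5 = 343 / 325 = 1.06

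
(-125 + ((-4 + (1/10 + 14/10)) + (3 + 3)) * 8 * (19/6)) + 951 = 2744/3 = 914.67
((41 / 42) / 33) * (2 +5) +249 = 49343 / 198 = 249.21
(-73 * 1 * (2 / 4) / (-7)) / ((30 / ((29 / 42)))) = 2117 / 17640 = 0.12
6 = 6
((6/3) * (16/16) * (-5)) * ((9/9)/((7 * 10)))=-1/7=-0.14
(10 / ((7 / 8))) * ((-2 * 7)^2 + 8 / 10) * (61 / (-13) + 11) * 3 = 3873024 / 91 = 42560.70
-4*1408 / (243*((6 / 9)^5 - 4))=1408 / 235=5.99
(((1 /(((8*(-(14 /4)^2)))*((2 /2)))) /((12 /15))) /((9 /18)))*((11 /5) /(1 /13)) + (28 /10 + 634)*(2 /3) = 1245983 /2940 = 423.80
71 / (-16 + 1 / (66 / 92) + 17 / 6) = -1562 / 259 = -6.03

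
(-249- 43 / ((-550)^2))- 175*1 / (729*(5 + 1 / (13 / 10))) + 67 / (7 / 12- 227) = -40743563043127 / 163407172500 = -249.34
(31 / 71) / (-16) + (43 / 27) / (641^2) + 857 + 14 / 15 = 54058985177191 / 63012710160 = 857.91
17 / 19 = 0.89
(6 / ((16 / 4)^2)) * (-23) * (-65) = 560.62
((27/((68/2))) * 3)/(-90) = -9/340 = -0.03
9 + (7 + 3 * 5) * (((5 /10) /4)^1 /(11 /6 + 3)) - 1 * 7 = 149 /58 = 2.57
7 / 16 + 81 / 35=1541 / 560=2.75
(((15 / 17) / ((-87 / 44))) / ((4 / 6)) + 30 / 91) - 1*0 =-15240 / 44863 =-0.34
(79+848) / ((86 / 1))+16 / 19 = 18989 / 1634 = 11.62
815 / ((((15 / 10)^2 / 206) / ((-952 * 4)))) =-2557300480 / 9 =-284144497.78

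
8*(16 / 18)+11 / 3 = 97 / 9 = 10.78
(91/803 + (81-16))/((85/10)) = 104572/13651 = 7.66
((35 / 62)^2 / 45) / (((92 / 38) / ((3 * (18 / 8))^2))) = 377055 / 2829184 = 0.13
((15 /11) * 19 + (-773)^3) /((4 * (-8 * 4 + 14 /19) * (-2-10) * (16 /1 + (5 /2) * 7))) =-48267493619 /5253336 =-9187.97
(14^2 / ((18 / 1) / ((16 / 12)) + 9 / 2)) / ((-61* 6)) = -49 / 1647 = -0.03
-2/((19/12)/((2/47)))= -48/893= -0.05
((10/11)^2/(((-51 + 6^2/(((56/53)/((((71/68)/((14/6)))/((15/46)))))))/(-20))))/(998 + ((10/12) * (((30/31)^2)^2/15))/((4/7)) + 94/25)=384646496500000/98964383216394663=0.00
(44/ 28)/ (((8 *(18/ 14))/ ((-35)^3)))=-471625/ 72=-6550.35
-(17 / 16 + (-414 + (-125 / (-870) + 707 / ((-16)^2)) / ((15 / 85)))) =26490779 / 66816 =396.47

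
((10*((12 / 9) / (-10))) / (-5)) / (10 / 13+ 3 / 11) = 572 / 2235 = 0.26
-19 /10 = -1.90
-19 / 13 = -1.46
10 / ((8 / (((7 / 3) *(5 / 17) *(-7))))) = -1225 / 204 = -6.00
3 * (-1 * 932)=-2796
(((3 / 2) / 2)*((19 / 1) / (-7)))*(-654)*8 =74556 / 7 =10650.86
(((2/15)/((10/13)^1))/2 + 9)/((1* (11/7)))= 9541/1650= 5.78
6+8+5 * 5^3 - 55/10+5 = 1277/2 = 638.50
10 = 10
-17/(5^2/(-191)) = 3247/25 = 129.88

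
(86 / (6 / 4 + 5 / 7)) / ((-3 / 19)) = -22876 / 93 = -245.98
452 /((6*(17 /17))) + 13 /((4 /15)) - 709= -7019 /12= -584.92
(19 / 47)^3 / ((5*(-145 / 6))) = -41154 / 75271675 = -0.00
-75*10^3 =-75000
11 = 11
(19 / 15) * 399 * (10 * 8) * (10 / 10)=40432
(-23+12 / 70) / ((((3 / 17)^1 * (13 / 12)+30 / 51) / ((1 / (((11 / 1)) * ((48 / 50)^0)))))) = -54332 / 20405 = -2.66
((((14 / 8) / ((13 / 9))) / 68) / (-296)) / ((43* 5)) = -63 / 225031040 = -0.00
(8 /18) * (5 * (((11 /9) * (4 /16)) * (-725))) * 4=-159500 /81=-1969.14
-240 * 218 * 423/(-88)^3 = 691605/21296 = 32.48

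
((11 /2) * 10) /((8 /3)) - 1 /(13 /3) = 20.39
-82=-82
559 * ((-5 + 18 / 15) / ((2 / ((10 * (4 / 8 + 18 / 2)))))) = -100899.50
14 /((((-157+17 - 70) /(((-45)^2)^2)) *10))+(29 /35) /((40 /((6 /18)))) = -114817471 /4200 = -27337.49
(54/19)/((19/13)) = 702/361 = 1.94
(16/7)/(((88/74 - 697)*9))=-592/1621935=-0.00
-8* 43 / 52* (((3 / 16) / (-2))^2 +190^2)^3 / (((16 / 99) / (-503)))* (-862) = -46619831364429369583353660522129 / 55834574848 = -834963487970380714008.33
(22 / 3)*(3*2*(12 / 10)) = 264 / 5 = 52.80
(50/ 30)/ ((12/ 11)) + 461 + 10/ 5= 16723/ 36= 464.53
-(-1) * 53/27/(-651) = -53/17577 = -0.00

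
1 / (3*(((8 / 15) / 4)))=5 / 2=2.50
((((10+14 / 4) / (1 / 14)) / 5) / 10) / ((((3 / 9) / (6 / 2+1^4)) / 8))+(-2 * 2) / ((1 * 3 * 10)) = 27206 / 75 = 362.75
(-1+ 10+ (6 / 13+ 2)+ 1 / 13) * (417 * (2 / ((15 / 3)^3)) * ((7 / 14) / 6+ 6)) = 30441 / 65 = 468.32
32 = 32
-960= -960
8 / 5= 1.60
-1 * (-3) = 3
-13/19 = -0.68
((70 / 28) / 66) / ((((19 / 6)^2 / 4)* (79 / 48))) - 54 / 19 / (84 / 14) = -0.46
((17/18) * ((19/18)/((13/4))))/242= 323/254826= 0.00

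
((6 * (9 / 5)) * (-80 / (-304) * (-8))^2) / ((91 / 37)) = 639360 / 32851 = 19.46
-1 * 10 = -10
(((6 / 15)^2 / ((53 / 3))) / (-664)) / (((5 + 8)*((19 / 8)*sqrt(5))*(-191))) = 12*sqrt(5) / 25941452875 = 0.00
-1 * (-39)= 39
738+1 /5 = 3691 /5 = 738.20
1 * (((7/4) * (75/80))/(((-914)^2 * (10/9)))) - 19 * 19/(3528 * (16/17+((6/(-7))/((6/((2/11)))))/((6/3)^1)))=-902306777347/8185009512960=-0.11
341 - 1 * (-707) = 1048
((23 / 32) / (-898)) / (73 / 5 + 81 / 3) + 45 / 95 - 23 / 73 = 1314799855 / 8290221056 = 0.16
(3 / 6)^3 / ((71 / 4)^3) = 8 / 357911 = 0.00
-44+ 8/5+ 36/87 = -6088/145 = -41.99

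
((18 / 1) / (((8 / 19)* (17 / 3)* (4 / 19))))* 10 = 48735 / 136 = 358.35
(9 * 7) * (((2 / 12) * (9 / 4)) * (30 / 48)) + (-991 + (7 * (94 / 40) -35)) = -318331 / 320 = -994.78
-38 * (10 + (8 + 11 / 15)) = -10678 / 15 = -711.87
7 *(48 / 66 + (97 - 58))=3059 / 11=278.09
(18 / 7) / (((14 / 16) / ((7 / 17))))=144 / 119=1.21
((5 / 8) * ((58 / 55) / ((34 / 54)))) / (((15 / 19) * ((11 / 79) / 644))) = 63073521 / 10285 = 6132.57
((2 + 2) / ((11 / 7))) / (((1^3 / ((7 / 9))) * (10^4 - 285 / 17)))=476 / 2400255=0.00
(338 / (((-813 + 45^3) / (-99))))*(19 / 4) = -105963 / 60208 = -1.76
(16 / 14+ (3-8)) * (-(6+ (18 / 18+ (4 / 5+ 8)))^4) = 1051652187 / 4375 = 240377.64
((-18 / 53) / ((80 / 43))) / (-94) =387 / 199280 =0.00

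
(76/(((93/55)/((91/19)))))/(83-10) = 20020/6789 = 2.95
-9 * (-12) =108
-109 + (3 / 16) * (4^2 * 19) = -52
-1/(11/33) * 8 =-24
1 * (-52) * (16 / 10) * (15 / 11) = -1248 / 11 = -113.45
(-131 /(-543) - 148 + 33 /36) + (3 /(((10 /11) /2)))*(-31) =-3816661 /10860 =-351.44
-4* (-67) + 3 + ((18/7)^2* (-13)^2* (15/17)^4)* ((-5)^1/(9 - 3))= -1200943391/4092529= -293.45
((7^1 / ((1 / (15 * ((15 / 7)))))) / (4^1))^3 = 11390625 / 64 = 177978.52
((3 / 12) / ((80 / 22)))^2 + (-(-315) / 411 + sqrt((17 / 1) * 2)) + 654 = sqrt(34) + 2296413377 / 3507200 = 660.60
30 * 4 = 120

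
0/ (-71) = 0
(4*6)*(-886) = -21264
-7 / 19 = -0.37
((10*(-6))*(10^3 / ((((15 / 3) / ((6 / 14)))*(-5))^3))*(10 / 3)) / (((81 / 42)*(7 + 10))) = 128 / 4165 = 0.03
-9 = -9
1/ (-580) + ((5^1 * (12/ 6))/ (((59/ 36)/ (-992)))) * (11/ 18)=-126579259/ 34220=-3698.98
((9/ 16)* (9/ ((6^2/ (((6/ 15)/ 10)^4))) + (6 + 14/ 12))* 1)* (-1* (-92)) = 2317968957/ 6250000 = 370.88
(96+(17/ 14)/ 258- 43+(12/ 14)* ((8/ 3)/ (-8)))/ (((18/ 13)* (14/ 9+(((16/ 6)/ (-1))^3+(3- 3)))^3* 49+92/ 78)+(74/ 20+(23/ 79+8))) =-101832118245/ 691240552349822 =-0.00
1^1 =1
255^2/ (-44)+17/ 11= -64957/ 44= -1476.30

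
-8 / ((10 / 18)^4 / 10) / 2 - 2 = -52738 / 125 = -421.90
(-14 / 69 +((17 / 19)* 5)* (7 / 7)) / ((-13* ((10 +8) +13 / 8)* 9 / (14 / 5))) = -627088 / 120408795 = -0.01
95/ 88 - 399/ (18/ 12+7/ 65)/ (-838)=50725/ 36872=1.38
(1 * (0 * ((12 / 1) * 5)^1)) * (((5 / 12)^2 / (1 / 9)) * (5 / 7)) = 0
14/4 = 7/2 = 3.50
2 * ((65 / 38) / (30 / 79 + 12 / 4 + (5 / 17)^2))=1484015 / 1503622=0.99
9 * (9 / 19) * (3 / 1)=243 / 19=12.79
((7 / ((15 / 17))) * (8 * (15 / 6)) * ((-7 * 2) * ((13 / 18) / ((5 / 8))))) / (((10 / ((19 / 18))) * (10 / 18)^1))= -1646008 / 3375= -487.71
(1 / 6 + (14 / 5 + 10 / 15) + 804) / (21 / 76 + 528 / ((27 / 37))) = 1.12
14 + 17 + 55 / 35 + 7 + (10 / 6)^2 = 2668 / 63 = 42.35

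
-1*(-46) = 46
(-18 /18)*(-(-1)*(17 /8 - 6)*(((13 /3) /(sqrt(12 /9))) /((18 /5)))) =2015*sqrt(3) /864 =4.04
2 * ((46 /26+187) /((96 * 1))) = 409 /104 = 3.93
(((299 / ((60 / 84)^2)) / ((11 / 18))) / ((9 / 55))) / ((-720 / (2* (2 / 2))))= -14651 / 900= -16.28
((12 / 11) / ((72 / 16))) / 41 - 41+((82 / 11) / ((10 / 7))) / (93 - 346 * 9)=-279278042 / 6812355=-41.00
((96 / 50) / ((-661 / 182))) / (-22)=4368 / 181775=0.02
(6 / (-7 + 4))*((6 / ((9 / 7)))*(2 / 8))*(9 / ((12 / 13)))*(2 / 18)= -91 / 36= -2.53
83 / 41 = 2.02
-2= -2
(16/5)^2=256/25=10.24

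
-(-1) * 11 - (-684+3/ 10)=6947/ 10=694.70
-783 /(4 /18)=-7047 /2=-3523.50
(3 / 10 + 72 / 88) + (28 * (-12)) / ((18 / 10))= -61231 / 330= -185.55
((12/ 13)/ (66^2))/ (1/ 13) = 1/ 363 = 0.00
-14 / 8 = -7 / 4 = -1.75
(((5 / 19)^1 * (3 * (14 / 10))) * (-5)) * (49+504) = -58065 / 19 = -3056.05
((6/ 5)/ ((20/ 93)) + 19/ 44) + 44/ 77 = 50691/ 7700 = 6.58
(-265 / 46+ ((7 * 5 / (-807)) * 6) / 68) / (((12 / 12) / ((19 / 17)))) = -11520175 / 1788043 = -6.44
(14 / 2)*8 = 56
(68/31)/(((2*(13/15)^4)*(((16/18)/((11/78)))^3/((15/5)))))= 92784841875/3983777847296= 0.02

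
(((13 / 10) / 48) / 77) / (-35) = -13 / 1293600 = -0.00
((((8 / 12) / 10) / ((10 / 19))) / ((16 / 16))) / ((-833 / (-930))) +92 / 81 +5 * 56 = 94893089 / 337365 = 281.28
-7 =-7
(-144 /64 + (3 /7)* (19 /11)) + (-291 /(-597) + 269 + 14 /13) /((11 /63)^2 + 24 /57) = 16216488449895 /27131700596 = 597.70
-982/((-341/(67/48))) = 32897/8184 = 4.02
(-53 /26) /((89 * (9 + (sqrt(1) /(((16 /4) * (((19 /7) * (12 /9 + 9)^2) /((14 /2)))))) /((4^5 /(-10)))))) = -990952448 /389385669231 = -0.00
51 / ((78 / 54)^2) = 4131 / 169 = 24.44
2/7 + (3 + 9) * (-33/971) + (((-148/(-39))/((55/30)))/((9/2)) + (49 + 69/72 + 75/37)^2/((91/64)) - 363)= 6139445214074/3991884897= 1537.98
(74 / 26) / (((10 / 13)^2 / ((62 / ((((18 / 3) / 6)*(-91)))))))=-1147 / 350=-3.28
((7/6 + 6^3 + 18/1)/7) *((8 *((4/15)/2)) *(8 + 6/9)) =293488/945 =310.57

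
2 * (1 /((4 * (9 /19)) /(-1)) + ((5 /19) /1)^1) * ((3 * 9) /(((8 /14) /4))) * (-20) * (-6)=-12003.16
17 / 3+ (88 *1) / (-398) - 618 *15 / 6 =-919114 / 597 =-1539.55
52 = 52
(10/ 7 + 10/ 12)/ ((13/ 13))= 95/ 42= 2.26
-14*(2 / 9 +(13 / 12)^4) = -232183 / 10368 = -22.39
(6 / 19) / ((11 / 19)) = 6 / 11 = 0.55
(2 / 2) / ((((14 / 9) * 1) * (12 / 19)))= 57 / 56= 1.02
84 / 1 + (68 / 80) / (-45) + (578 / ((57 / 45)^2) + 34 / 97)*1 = 14011101511 / 31515300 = 444.58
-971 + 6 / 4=-1939 / 2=-969.50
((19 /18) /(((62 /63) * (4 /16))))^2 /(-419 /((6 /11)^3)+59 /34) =-64954008 /9104841701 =-0.01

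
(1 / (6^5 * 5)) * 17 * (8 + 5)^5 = 6311981 / 38880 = 162.35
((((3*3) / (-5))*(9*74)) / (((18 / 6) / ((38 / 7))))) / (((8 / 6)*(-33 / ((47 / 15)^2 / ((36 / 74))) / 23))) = 1321540877 / 57750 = 22883.82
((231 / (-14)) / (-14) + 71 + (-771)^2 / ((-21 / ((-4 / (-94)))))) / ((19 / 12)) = -235293 / 329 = -715.18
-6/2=-3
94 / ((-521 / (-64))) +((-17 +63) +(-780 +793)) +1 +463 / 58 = 2403231 / 30218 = 79.53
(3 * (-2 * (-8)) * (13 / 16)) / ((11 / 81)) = 3159 / 11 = 287.18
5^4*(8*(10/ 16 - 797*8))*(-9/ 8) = 286891875/ 8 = 35861484.38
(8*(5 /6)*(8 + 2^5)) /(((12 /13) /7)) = 18200 /9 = 2022.22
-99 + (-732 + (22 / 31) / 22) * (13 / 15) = -341018 / 465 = -733.37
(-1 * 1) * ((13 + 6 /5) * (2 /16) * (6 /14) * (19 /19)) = -213 /280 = -0.76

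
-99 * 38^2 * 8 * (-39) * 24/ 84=89204544/ 7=12743506.29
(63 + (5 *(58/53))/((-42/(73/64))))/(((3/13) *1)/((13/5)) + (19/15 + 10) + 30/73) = 276165657235/51700850432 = 5.34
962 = 962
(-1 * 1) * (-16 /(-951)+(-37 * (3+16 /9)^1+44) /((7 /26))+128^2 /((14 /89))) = -2070239210 /19971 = -103662.27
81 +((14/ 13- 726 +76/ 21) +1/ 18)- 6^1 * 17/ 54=-116869/ 182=-642.14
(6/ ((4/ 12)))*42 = 756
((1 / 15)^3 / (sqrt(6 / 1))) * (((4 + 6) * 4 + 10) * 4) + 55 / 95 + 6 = 4 * sqrt(6) / 405 + 125 / 19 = 6.60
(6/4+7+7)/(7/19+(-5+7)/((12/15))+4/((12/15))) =589/299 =1.97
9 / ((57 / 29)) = 87 / 19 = 4.58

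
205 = 205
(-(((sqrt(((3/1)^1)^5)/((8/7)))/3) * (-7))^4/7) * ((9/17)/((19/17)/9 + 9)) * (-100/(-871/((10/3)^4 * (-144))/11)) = 928686278953125/4863664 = 190943757.41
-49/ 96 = -0.51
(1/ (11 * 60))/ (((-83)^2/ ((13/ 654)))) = 0.00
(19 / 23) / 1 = 19 / 23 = 0.83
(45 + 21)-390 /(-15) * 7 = 248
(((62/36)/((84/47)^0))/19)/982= 31/335844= 0.00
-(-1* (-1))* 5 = -5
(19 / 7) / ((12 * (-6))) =-19 / 504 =-0.04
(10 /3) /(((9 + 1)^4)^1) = 1 /3000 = 0.00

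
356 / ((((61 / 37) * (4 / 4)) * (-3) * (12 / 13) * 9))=-42809 / 4941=-8.66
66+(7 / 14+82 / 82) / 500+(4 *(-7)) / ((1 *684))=11279513 / 171000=65.96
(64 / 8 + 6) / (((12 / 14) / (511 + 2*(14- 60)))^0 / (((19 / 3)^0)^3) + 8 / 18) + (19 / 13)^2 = 1999 / 169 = 11.83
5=5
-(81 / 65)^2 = -6561 / 4225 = -1.55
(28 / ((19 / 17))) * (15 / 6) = 1190 / 19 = 62.63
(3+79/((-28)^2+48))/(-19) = -2575/15808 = -0.16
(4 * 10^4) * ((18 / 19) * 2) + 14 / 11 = 15840266 / 209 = 75790.75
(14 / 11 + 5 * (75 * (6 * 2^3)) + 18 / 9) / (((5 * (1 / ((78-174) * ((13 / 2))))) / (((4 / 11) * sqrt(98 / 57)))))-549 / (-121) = 549 / 121-1153361664 * sqrt(114) / 11495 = -1071290.18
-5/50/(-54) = 1/540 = 0.00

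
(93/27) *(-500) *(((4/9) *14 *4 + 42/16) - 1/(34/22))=-127429375/2754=-46270.65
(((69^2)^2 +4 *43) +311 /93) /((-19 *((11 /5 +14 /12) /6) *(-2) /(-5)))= -316208784000 /59489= -5315416.03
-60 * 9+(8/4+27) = -511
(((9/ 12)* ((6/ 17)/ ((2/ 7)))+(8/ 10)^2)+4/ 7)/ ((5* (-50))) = -25441/ 2975000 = -0.01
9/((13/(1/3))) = 3/13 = 0.23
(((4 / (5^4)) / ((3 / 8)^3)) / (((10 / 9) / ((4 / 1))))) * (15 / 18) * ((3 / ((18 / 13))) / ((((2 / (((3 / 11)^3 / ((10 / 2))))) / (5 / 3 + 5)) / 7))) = 186368 / 2495625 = 0.07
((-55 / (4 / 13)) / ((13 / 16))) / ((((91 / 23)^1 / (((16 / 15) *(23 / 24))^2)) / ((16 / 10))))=-92.97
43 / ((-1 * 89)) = -43 / 89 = -0.48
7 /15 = 0.47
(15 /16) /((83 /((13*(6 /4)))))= 585 /2656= 0.22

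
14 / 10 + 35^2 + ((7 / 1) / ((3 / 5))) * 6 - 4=6462 / 5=1292.40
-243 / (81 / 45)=-135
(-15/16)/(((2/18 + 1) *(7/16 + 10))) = -27/334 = -0.08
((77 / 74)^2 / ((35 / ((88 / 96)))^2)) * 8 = 14641 / 2464200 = 0.01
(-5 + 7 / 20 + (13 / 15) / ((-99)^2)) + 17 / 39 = -32215211 / 7644780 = -4.21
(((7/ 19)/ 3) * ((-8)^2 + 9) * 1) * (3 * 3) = 1533/ 19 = 80.68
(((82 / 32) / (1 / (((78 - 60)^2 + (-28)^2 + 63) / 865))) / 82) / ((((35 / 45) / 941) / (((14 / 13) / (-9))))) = -1101911 / 179920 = -6.12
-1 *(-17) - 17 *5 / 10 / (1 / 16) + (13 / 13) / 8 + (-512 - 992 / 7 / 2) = -39297 / 56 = -701.73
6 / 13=0.46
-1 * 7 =-7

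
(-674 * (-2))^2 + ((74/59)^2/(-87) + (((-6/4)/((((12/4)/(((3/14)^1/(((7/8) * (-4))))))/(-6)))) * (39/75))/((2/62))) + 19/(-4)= 2696480556630599/1483950300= 1817096.27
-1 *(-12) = 12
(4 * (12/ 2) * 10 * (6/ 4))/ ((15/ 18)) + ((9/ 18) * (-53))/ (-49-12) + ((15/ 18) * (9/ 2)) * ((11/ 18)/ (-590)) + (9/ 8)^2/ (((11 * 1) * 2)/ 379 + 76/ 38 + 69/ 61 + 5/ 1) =56593282105547/ 130825780608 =432.59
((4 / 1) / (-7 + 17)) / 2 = 1 / 5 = 0.20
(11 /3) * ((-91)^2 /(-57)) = -91091 /171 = -532.70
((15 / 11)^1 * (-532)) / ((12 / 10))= -6650 / 11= -604.55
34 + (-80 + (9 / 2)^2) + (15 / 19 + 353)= 24931 / 76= 328.04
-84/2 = -42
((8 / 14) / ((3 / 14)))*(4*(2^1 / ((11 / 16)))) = 31.03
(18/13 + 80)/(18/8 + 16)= 4232/949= 4.46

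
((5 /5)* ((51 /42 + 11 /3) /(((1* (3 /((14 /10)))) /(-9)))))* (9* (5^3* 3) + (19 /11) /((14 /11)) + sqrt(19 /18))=-1938029 /28 - 41* sqrt(38) /12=-69236.38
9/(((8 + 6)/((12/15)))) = 18/35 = 0.51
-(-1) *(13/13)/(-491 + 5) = -1/486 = -0.00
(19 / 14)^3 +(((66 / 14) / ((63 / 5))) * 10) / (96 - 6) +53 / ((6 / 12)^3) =31601585 / 74088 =426.54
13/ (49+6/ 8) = 52/ 199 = 0.26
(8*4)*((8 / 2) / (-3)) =-128 / 3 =-42.67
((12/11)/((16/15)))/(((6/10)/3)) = 225/44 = 5.11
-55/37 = -1.49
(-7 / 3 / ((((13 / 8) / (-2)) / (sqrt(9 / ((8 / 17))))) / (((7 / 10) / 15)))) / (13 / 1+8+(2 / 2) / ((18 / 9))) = 196* sqrt(34) / 41925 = 0.03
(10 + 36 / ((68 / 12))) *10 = 2780 / 17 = 163.53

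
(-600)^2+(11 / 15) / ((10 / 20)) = 5400022 / 15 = 360001.47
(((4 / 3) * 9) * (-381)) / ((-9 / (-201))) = -102108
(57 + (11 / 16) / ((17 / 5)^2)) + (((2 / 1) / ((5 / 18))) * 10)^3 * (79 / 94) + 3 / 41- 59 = 313685.28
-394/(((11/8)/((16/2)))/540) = -13616640/11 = -1237876.36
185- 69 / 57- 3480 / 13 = -20724 / 247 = -83.90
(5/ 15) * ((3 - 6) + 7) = 4/ 3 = 1.33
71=71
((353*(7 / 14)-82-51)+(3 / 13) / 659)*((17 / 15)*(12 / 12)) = 844713 / 17134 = 49.30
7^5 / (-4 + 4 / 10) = -84035 / 18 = -4668.61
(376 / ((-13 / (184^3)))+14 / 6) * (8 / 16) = -7026880421 / 78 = -90088210.53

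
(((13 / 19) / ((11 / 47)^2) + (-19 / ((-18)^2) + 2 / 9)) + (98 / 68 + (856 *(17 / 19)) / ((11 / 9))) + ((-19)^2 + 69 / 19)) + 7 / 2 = 12775193707 / 12662892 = 1008.87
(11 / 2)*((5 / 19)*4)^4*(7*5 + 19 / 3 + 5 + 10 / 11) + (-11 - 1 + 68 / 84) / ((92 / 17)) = 26599682535 / 83926724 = 316.94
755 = 755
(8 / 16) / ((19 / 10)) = 5 / 19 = 0.26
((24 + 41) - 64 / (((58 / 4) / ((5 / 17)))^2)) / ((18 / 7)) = 110542495 / 4374882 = 25.27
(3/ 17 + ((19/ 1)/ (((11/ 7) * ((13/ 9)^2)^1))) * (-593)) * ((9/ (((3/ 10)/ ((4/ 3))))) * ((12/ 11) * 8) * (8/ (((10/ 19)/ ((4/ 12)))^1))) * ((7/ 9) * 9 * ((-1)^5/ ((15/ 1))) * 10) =9860031684608/ 347633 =28363336.29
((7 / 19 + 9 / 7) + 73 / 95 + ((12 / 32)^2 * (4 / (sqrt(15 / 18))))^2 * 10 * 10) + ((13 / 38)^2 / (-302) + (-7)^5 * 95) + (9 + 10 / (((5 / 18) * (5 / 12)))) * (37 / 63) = -19494843175845 / 12210464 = -1596568.58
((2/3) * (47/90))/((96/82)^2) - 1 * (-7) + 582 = 183281567/311040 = 589.25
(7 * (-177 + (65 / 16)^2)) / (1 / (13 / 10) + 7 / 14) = -3738917 / 4224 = -885.16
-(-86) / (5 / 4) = 344 / 5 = 68.80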